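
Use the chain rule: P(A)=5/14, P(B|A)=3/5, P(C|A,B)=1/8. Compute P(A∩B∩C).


P(A∩B∩C) = P(A) * P(B|A) * P(C|A∩B)
= 5/14 * 3/5 * 1/8
= 3/14 * 1/8 = 3/112

3/112


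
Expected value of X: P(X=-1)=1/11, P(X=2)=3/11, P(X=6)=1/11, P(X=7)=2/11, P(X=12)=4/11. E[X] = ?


E[X] = sum(x * P(x))
= -1*1/11 + 2*3/11 + 6*1/11 + 7*2/11 + 12*4/11
= 73/11

73/11


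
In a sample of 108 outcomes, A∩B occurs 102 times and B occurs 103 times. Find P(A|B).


P(A|B) = P(A∩B)/P(B) = (102/108)/(103/108) = 102/103

102/103


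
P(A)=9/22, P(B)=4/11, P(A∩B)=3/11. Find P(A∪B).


P(A∪B) = P(A) + P(B) - P(A∩B)
= 9/22 + 4/11 - 3/11 = 1/2

1/2


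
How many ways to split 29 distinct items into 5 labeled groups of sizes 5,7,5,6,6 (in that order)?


29! = 8841761993739701954543616000000
Denominator: 5!=120 * 7!=5040 * 5!=120 * 6!=720 * 6!=720
Coefficient = 8841761993739701954543616000000 / 37623398400000 = 235007000158170240

235007000158170240


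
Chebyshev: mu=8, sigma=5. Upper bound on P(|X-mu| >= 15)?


k = 15/5 = 3
Chebyshev: P(|X-mu| >= k*sigma) <= 1/k^2 = 1/3^2 = 1/9

1/9


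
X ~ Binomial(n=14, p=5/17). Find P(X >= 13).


P(X>=13) = P(X=13) + P(X=14)
= 205078125000/168377826559400929 + 6103515625/168377826559400929
= 211181640625/168377826559400929

211181640625/168377826559400929


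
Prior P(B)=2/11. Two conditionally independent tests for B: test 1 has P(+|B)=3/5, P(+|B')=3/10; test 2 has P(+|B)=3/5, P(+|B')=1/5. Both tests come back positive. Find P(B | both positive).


After test 1: P(+) = 3/5*2/11 + 3/10*9/11 = 39/110
P(B|+) = (6/55)/(39/110) = 4/13
After test 2 (use post1 as new prior): P(+) = 3/5*4/13 + 1/5*9/13 = 21/65
P(B|+,+) = (12/65)/(21/65) = 4/7

4/7


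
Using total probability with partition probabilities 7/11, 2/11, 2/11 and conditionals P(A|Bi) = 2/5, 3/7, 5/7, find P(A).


P(A) = P(A|B1)P(B1) + P(A|B2)P(B2) + P(A|B3)P(B3)
= 2/5*7/11 + 3/7*2/11 + 5/7*2/11
= 14/55 + 6/77 + 10/77 = 178/385

178/385


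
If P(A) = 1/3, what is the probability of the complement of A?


P(A') = 1 - P(A) = 1 - 1/3 = 2/3

2/3


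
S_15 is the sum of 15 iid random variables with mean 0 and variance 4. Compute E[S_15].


E[S_n] = n*E[X_1] = 15*0 = 0

0


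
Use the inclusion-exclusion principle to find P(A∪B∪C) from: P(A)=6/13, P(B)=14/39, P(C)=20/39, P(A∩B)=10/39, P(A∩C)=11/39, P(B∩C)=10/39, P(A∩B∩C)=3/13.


P(A∪B∪C) = P(A)+P(B)+P(C) - P(AB)-P(AC)-P(BC) + P(ABC)
= 6/13+14/39+20/39 - 10/39-11/39-10/39 + 3/13
= 10/13

10/13


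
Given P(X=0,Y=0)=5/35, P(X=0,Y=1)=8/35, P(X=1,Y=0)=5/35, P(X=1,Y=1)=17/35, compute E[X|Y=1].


P(Y=1) = 25/35
E[X|Y=1] = (0*8 + 1*17)/25 = 17/25

17/25


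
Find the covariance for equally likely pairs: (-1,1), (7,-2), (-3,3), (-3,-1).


E[X]=0, E[Y]=1/4, E[XY]=-21/4
Cov(X,Y) = E[XY] - E[X]E[Y] = -21/4 - 0*1/4 = -21/4

-21/4


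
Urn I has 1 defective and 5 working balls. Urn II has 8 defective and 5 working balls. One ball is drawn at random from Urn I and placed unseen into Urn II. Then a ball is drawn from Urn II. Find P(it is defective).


P(transfer defective) = 1/6; P(transfer working) = 5/6
If defective transferred: Urn II has 9 defective of 14, so P(defective|defective moved) = 9/14
If working transferred: Urn II has 8 defective of 14, so P(defective|working moved) = 4/7
By total probability: P(defective) = 1/6*9/14 + 5/6*4/7 = 7/12

7/12


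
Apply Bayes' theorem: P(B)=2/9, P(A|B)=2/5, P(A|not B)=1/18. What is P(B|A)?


P(A) = P(A|B)P(B) + P(A|B')P(B') = 2/5*2/9 + 1/18*7/9 = 107/810
P(B|A) = P(A|B)P(B)/P(A) = (4/45)/(107/810) = 72/107

72/107


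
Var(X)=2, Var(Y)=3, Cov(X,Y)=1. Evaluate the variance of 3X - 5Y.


Var(3X - 5Y) = 3^2*Var(X) + (-5)^2*Var(Y) + 2*3*(-5)*Cov(X,Y)
= 9*2 + 25*3 - 30*1
= 18 + 75 - 30 = 63

63


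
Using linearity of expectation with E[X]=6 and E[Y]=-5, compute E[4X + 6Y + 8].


E[4X + 6Y + 8] = 4*E[X] + 6*E[Y] + 8
= (4)*(6) + (6)*(-5) + (8)
= 24 - 30 + 8 = 2

2


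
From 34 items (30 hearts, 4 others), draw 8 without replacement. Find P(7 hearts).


P(X=7) = C(30,7)*C(4,1) / C(34,8)
= 2035800*4 / 18156204
= 8143200/18156204 = 2600/5797

2600/5797


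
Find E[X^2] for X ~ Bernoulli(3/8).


For Bernoulli: X in {0,1}
E[X^2] = 0^2*(1-3/8) + 1^2*3/8 = 3/8

3/8


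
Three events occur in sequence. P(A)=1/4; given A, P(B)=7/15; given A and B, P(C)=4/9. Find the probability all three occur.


P(A∩B∩C) = P(A) * P(B|A) * P(C|A∩B)
= 1/4 * 7/15 * 4/9
= 7/60 * 4/9 = 7/135

7/135


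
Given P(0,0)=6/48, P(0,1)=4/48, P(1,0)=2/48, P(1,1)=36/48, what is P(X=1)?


P(X=1) = P(1,0)+P(1,1) = 2/48 + 36/48 = 38/48 = 19/24

19/24


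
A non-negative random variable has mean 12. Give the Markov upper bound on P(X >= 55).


Markov: P(X >= a) <= E[X]/a
P(X >= 55) <= 12/55

12/55


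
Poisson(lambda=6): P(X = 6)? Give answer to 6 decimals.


P(X=6) = e^(-6) * 6^6 / 6!
≈ 0.002478752177 * 46656 / 720
≈ 0.160623

0.160623


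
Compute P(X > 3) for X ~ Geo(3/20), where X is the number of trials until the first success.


P(X > 3) = P(first 3 trials all fail) = (1-p)^3 = (17/20)^3 = 4913/8000

4913/8000


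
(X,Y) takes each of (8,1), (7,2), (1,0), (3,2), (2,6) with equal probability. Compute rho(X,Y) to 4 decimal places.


Cov(X,Y) = -1.2400, Var(X) = 7.7600, Var(Y) = 4.1600
rho = Cov/(sqrt(VarX)*sqrt(VarY)) = -0.2182

-0.2182


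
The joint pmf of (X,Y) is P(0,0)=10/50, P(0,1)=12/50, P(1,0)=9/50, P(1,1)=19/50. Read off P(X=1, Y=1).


Read from table: P(X=1, Y=1) = 19/50

19/50


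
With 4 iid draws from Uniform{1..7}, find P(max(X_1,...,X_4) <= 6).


P(max <= 6) = P(all X_i <= 6) = (P(X_1 <= 6))^4
= (6/7)^4 = 1296/2401

1296/2401


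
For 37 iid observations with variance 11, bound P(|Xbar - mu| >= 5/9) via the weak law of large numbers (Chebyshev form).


Var(Xbar) = Var(X)/n = 11/37
Chebyshev: P(|Xbar-mu| >= 5/9) <= Var(Xbar)/(5/9)^2 = (11/37)/(25/81) = 891/925

891/925


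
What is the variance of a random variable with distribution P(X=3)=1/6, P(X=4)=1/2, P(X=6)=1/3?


E[X] = 9/2, E[X^2] = 43/2
Var(X) = E[X^2] - (E[X])^2 = 43/2 - (9/2)^2 = 5/4

5/4


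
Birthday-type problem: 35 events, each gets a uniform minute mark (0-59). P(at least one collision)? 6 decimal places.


P(all different) = prod((60-i)/60 for i=0..34) = 0.000003
P(at least one match) = 1 - 0.000003 = 0.999997

0.999997


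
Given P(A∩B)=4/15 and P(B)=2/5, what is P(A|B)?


P(A|B) = P(A∩B)/P(B) = (8/30)/(12/30) = 8/12 = 2/3

2/3


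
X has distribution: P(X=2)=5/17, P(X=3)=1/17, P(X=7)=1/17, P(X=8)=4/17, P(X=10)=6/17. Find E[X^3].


E[X^3] = sum(g(x)*P(x))
= 8*5/17 + 27*1/17 + 343*1/17 + 512*4/17 + 1000*6/17
= 8458/17

8458/17


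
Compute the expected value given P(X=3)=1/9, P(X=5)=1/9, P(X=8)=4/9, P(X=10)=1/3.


E[X] = sum(x * P(x))
= 3*1/9 + 5*1/9 + 8*4/9 + 10*1/3
= 70/9

70/9


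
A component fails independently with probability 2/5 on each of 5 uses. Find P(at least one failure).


P(at least one) = 1 - P(none)
P(none) = (1 - 2/5)^5 = (3/5)^5 = 243/3125
P(at least one) = 1 - 243/3125 = 2882/3125

2882/3125


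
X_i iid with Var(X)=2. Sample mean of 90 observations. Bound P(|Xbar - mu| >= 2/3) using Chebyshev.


Var(Xbar) = Var(X)/n = 2/90
Chebyshev: P(|Xbar-mu| >= 2/3) <= Var(Xbar)/(2/3)^2 = (1/45)/(4/9) = 1/20

1/20


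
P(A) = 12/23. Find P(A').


P(A') = 1 - P(A) = 1 - 12/23 = 11/23

11/23


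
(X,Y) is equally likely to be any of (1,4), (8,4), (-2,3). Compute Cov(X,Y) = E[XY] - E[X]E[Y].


E[X]=7/3, E[Y]=11/3, E[XY]=10
Cov(X,Y) = E[XY] - E[X]E[Y] = 10 - 7/3*11/3 = 13/9

13/9


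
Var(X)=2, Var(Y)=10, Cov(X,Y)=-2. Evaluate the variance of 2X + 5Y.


Var(2X + 5Y) = 2^2*Var(X) + 5^2*Var(Y) + 2*2*5*Cov(X,Y)
= 4*2 + 25*10 + 20*(-2)
= 8 + 250 - 40 = 218

218


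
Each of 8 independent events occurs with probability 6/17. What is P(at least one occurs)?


P(at least one) = 1 - P(none)
P(none) = (1 - 6/17)^8 = (11/17)^8 = 214358881/6975757441
P(at least one) = 1 - 214358881/6975757441 = 6761398560/6975757441

6761398560/6975757441


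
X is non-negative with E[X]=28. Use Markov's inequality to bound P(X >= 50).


Markov: P(X >= a) <= E[X]/a
P(X >= 50) <= 28/50 = 14/25

14/25


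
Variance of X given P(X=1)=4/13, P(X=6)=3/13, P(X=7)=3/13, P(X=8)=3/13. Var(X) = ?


E[X] = 67/13, E[X^2] = 451/13
Var(X) = E[X^2] - (E[X])^2 = 451/13 - (67/13)^2 = 1374/169

1374/169


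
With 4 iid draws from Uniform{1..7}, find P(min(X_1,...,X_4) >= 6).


P(min >= 6) = P(all X_i >= 6) = (P(X_1 >= 6))^4
= (2/7)^4 = 16/2401

16/2401


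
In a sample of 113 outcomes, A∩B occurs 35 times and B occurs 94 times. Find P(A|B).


P(A|B) = P(A∩B)/P(B) = (35/113)/(94/113) = 35/94

35/94


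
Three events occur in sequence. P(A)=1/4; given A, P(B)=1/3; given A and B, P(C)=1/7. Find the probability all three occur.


P(A∩B∩C) = P(A) * P(B|A) * P(C|A∩B)
= 1/4 * 1/3 * 1/7
= 1/12 * 1/7 = 1/84

1/84


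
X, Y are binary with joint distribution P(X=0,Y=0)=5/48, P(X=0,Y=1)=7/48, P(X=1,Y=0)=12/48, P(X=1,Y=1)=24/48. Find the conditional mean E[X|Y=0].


P(Y=0) = 17/48
E[X|Y=0] = (0*5 + 1*12)/17 = 12/17

12/17


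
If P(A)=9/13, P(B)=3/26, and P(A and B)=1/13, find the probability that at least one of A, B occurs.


P(A∪B) = P(A) + P(B) - P(A∩B)
= 9/13 + 3/26 - 1/13 = 19/26

19/26


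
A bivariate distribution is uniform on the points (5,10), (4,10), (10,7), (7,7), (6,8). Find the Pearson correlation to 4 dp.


Cov(X,Y) = -2.3600, Var(X) = 4.2400, Var(Y) = 1.8400
rho = Cov/(sqrt(VarX)*sqrt(VarY)) = -0.8449

-0.8449


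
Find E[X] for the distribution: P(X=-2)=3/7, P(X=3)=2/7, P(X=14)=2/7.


E[X] = sum(x * P(x))
= -2*3/7 + 3*2/7 + 14*2/7
= 4

4


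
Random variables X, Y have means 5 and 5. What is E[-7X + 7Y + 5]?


E[-7X + 7Y + 5] = -7*E[X] + 7*E[Y] + 5
= (-7)*(5) + (7)*(5) + (5)
= -35 + 35 + 5 = 5

5


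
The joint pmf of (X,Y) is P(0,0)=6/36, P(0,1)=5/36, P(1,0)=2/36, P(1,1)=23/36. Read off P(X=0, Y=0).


Read from table: P(X=0, Y=0) = 6/36 = 1/6

1/6


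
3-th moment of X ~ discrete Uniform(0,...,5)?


E[X^3] = (1/6) * sum(x^3 for x=0..5)
= 225/6 = 75/2

75/2


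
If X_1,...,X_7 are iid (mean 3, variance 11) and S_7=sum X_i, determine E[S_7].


E[S_n] = n*E[X_1] = 7*3 = 21

21


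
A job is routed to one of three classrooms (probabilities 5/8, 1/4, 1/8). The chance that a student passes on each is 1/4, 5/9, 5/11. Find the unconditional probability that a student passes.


P(A) = P(A|B1)P(B1) + P(A|B2)P(B2) + P(A|B3)P(B3)
= 1/4*5/8 + 5/9*1/4 + 5/11*1/8
= 5/32 + 5/36 + 5/88 = 1115/3168

1115/3168


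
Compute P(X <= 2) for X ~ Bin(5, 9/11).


P(X<=2) = P(X=0) + P(X=1) + P(X=2)
= 32/161051 + 720/161051 + 6480/161051
= 7232/161051

7232/161051


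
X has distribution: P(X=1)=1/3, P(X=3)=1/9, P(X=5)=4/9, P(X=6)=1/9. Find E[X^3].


E[X^3] = sum(g(x)*P(x))
= 1*1/3 + 27*1/9 + 125*4/9 + 216*1/9
= 746/9

746/9


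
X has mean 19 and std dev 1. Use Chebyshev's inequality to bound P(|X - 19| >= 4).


k = 4/1 = 4
Chebyshev: P(|X-mu| >= k*sigma) <= 1/k^2 = 1/4^2 = 1/16

1/16


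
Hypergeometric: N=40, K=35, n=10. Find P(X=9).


P(X=9) = C(35,9)*C(5,1) / C(40,10)
= 70607460*5 / 847660528
= 353037300/847660528 = 15225/36556

15225/36556


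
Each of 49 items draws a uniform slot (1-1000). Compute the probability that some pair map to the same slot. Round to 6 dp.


P(all different) = prod((1000-i)/1000 for i=0..48) = 0.302557
P(at least one match) = 1 - 0.302557 = 0.697443

0.697443


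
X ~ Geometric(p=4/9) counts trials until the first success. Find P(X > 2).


P(X > 2) = P(first 2 trials all fail) = (1-p)^2 = (5/9)^2 = 25/81

25/81


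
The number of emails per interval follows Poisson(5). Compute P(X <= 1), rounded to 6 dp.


P(X<=1) = e^(-5)*5^0/0! + e^(-5)*5^1/1!
≈ 0.0067379470 + 0.0336897350
= 0.0404276820
≈ 0.040428

0.040428


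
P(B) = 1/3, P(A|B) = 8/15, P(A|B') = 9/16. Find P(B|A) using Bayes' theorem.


P(A) = P(A|B)P(B) + P(A|B')P(B') = 8/15*1/3 + 9/16*2/3 = 199/360
P(B|A) = P(A|B)P(B)/P(A) = (8/45)/(199/360) = 64/199

64/199


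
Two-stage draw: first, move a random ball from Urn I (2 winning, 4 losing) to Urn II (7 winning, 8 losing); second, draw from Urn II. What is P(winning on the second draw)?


P(transfer winning) = 2/6 = 1/3; P(transfer losing) = 2/3
If winning transferred: Urn II has 8 winning of 16, so P(winning|winning moved) = 1/2
If losing transferred: Urn II has 7 winning of 16, so P(winning|losing moved) = 7/16
By total probability: P(winning) = 1/3*1/2 + 2/3*7/16 = 11/24

11/24


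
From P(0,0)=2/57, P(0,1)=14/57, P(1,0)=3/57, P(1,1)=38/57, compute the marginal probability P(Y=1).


P(Y=1) = P(0,1)+P(1,1) = 14/57 + 38/57 = 52/57

52/57


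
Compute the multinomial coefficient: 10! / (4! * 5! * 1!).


10! = 3628800
Denominator: 4!=24 * 5!=120 * 1!=1
Coefficient = 3628800 / 2880 = 1260

1260


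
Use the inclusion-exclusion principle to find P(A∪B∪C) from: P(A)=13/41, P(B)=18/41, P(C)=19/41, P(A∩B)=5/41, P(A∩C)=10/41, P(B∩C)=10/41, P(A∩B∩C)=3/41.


P(A∪B∪C) = P(A)+P(B)+P(C) - P(AB)-P(AC)-P(BC) + P(ABC)
= 13/41+18/41+19/41 - 5/41-10/41-10/41 + 3/41
= 28/41

28/41


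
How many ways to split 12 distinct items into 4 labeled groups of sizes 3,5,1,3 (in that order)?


12! = 479001600
Denominator: 3!=6 * 5!=120 * 1!=1 * 3!=6
Coefficient = 479001600 / 4320 = 110880

110880


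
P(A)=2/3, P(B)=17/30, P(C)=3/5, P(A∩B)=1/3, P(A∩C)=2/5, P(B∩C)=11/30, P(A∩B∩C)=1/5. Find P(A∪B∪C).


P(A∪B∪C) = P(A)+P(B)+P(C) - P(AB)-P(AC)-P(BC) + P(ABC)
= 2/3+17/30+3/5 - 1/3-2/5-11/30 + 1/5
= 14/15

14/15


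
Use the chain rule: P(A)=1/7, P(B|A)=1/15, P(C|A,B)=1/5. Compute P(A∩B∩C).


P(A∩B∩C) = P(A) * P(B|A) * P(C|A∩B)
= 1/7 * 1/15 * 1/5
= 1/105 * 1/5 = 1/525

1/525


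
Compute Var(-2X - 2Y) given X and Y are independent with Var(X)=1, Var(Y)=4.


Independence => Cov(X,Y)=0
Var(-2X - 2Y) = (-2)^2*Var(X) + (-2)^2*Var(Y)
= 4*1 + 4*4 = 20

20


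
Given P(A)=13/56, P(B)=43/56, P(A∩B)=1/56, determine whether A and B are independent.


P(A)*P(B) = 13/56*43/56 = 559/3136
P(A∩B) = 1/56 != 559/3136, so not independent

No, A and B are not independent


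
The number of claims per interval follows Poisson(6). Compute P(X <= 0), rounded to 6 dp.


P(X<=0) = e^(-6)*6^0/0!
≈ 0.0024787522
≈ 0.002479

0.002479


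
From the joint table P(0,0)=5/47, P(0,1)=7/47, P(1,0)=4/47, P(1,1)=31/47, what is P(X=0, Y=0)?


Read from table: P(X=0, Y=0) = 5/47

5/47


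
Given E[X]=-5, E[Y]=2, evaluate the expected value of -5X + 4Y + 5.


E[-5X + 4Y + 5] = -5*E[X] + 4*E[Y] + 5
= (-5)*(-5) + (4)*(2) + (5)
= 25 + 8 + 5 = 38

38


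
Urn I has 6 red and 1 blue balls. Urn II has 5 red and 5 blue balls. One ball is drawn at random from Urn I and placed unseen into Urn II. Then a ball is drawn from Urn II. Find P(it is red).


P(transfer red) = 6/7; P(transfer blue) = 1/7
If red transferred: Urn II has 6 red of 11, so P(red|red moved) = 6/11
If blue transferred: Urn II has 5 red of 11, so P(red|blue moved) = 5/11
By total probability: P(red) = 6/7*6/11 + 1/7*5/11 = 41/77

41/77


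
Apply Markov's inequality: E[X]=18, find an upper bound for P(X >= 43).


Markov: P(X >= a) <= E[X]/a
P(X >= 43) <= 18/43

18/43


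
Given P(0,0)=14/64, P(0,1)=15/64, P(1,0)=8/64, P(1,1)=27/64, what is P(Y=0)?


P(Y=0) = P(0,0)+P(1,0) = 14/64 + 8/64 = 22/64 = 11/32

11/32


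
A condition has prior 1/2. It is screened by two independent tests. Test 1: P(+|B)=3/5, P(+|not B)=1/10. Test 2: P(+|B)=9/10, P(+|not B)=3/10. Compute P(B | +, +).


After test 1: P(+) = 3/5*1/2 + 1/10*1/2 = 7/20
P(B|+) = (3/10)/(7/20) = 6/7
After test 2 (use post1 as new prior): P(+) = 9/10*6/7 + 3/10*1/7 = 57/70
P(B|+,+) = (27/35)/(57/70) = 18/19

18/19


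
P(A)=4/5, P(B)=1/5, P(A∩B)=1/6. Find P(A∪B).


P(A∪B) = P(A) + P(B) - P(A∩B)
= 4/5 + 1/5 - 1/6 = 5/6

5/6


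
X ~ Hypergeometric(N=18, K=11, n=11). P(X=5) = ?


P(X=5) = C(11,5)*C(7,6) / C(18,11)
= 462*7 / 31824
= 3234/31824 = 539/5304

539/5304


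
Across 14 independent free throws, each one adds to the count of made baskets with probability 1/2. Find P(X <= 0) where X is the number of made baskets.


P(X<=0) = P(X=0)
= 1/16384
= 1/16384

1/16384


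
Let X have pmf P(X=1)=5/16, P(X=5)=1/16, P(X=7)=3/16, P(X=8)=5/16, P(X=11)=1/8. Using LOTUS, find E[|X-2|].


E[|X-2|] = sum(g(x)*P(x))
= 1*5/16 + 3*1/16 + 5*3/16 + 6*5/16 + 9*1/8
= 71/16

71/16


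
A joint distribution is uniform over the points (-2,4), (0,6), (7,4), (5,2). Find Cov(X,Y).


E[X]=5/2, E[Y]=4, E[XY]=15/2
Cov(X,Y) = E[XY] - E[X]E[Y] = 15/2 - 5/2*4 = -5/2

-5/2


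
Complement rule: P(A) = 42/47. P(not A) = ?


P(A') = 1 - P(A) = 1 - 42/47 = 5/47

5/47


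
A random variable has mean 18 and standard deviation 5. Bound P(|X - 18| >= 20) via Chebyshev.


k = 20/5 = 4
Chebyshev: P(|X-mu| >= k*sigma) <= 1/k^2 = 1/4^2 = 1/16

1/16


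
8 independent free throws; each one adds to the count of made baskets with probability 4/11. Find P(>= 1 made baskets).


P(at least one) = 1 - P(none)
P(none) = (1 - 4/11)^8 = (7/11)^8 = 5764801/214358881
P(at least one) = 1 - 5764801/214358881 = 208594080/214358881

208594080/214358881


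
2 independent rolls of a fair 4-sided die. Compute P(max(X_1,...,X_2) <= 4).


P(max <= 4) = P(all X_i <= 4) = (P(X_1 <= 4))^2
= (4/4)^2 = 1^2 = 1

1


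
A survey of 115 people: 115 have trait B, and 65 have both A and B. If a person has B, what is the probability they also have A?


P(A|B) = P(A∩B)/P(B) = (65/115)/(115/115) = 65/115 = 13/23

13/23


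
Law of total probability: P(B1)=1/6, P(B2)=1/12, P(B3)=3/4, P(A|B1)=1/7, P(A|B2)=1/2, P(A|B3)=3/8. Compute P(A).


P(A) = P(A|B1)P(B1) + P(A|B2)P(B2) + P(A|B3)P(B3)
= 1/7*1/6 + 1/2*1/12 + 3/8*3/4
= 1/42 + 1/24 + 9/32 = 233/672

233/672


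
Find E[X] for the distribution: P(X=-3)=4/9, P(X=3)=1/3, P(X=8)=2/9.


E[X] = sum(x * P(x))
= -3*4/9 + 3*1/3 + 8*2/9
= 13/9

13/9


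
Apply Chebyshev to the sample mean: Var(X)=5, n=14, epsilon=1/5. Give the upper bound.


Var(Xbar) = Var(X)/n = 5/14
Chebyshev: P(|Xbar-mu| >= 1/5) <= Var(Xbar)/(1/5)^2 = (5/14)/(1/25) = 125/14
Bound exceeds 1, so trivial bound: 1

1


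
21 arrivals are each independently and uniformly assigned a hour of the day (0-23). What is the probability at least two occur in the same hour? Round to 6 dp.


P(all different) = prod((24-i)/24 for i=0..20) = 0.000001
P(at least one match) = 1 - 0.000001 = 0.999999

0.999999


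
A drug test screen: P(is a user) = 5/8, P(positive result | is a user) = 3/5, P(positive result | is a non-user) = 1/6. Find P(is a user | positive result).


P(A) = P(A|B)P(B) + P(A|B')P(B') = 3/5*5/8 + 1/6*3/8 = 7/16
P(B|A) = P(A|B)P(B)/P(A) = (3/8)/(7/16) = 6/7

6/7


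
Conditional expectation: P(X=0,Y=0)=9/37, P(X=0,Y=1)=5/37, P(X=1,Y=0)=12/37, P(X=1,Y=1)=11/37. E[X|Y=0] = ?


P(Y=0) = 21/37
E[X|Y=0] = (0*9 + 1*12)/21 = 12/21 = 4/7

4/7


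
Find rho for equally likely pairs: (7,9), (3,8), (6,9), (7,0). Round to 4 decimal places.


Cov(X,Y) = -2.1250, Var(X) = 2.6875, Var(Y) = 14.2500
rho = Cov/(sqrt(VarX)*sqrt(VarY)) = -0.3434

-0.3434


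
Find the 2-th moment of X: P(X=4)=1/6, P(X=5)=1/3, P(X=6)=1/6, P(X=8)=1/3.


E[X^2] = sum(x^2 * P(x))
= 16*1/6 + 25*1/3 + 36*1/6 + 64*1/3
= 115/3

115/3


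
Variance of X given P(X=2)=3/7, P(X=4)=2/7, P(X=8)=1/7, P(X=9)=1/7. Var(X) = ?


E[X] = 31/7, E[X^2] = 27
Var(X) = E[X^2] - (E[X])^2 = 27 - (31/7)^2 = 362/49

362/49


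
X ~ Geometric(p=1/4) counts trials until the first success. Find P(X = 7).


P(X=7) = (1-p)^6 * p = (3/4)^6 * 1/4
= 729/4096 * 1/4 = 729/16384

729/16384


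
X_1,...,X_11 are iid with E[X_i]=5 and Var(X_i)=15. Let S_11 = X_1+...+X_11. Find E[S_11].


E[S_n] = n*E[X_1] = 11*5 = 55

55


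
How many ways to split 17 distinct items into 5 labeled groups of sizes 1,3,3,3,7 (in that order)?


17! = 355687428096000
Denominator: 1!=1 * 3!=6 * 3!=6 * 3!=6 * 7!=5040
Coefficient = 355687428096000 / 1088640 = 326726400

326726400


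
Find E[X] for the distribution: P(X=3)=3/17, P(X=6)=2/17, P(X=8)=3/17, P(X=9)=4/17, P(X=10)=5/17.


E[X] = sum(x * P(x))
= 3*3/17 + 6*2/17 + 8*3/17 + 9*4/17 + 10*5/17
= 131/17

131/17


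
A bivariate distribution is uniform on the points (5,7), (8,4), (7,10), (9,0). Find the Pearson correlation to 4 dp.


Cov(X,Y) = -3.8125, Var(X) = 2.1875, Var(Y) = 13.6875
rho = Cov/(sqrt(VarX)*sqrt(VarY)) = -0.6967

-0.6967


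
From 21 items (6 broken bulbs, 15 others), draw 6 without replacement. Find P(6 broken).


P(X=6) = C(6,6)*C(15,0) / C(21,6)
= 1*1 / 54264
= 1/54264

1/54264


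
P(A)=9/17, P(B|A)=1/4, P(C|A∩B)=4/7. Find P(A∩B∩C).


P(A∩B∩C) = P(A) * P(B|A) * P(C|A∩B)
= 9/17 * 1/4 * 4/7
= 9/68 * 4/7 = 9/119

9/119


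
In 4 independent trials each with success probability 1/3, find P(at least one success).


P(at least one) = 1 - P(none)
P(none) = (1 - 1/3)^4 = (2/3)^4 = 16/81
P(at least one) = 1 - 16/81 = 65/81

65/81


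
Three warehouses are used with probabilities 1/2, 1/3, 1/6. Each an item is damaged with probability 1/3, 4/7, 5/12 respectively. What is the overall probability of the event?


P(A) = P(A|B1)P(B1) + P(A|B2)P(B2) + P(A|B3)P(B3)
= 1/3*1/2 + 4/7*1/3 + 5/12*1/6
= 1/6 + 4/21 + 5/72 = 215/504

215/504


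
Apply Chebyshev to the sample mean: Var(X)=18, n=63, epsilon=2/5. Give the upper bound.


Var(Xbar) = Var(X)/n = 18/63
Chebyshev: P(|Xbar-mu| >= 2/5) <= Var(Xbar)/(2/5)^2 = (2/7)/(4/25) = 25/14
Bound exceeds 1, so trivial bound: 1

1


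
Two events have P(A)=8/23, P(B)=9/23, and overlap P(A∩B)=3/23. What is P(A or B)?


P(A∪B) = P(A) + P(B) - P(A∩B)
= 8/23 + 9/23 - 3/23 = 14/23

14/23


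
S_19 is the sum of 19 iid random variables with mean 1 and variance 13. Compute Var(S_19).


By independence, Var(S_n) = n*Var(X_1) = 19*13 = 247

247


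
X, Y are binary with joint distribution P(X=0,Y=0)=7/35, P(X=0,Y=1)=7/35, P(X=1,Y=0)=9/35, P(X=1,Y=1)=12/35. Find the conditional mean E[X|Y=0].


P(Y=0) = 16/35
E[X|Y=0] = (0*7 + 1*9)/16 = 9/16

9/16


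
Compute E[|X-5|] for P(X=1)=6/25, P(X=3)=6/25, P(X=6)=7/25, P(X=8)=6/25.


E[|X-5|] = sum(g(x)*P(x))
= 4*6/25 + 2*6/25 + 1*7/25 + 3*6/25
= 61/25

61/25


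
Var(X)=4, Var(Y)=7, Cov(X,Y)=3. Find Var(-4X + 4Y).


Var(-4X + 4Y) = (-4)^2*Var(X) + 4^2*Var(Y) + 2*(-4)*4*Cov(X,Y)
= 16*4 + 16*7 - 32*3
= 64 + 112 - 96 = 80

80


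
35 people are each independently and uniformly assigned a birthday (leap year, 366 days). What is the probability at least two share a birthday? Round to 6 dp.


P(all different) = prod((366-i)/366 for i=0..34) = 0.186502
P(at least one match) = 1 - 0.186502 = 0.813498

0.813498


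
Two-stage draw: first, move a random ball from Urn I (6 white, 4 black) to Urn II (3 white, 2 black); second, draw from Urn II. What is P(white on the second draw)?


P(transfer white) = 6/10 = 3/5; P(transfer black) = 2/5
If white transferred: Urn II has 4 white of 6, so P(white|white moved) = 2/3
If black transferred: Urn II has 3 white of 6, so P(white|black moved) = 1/2
By total probability: P(white) = 3/5*2/3 + 2/5*1/2 = 3/5

3/5


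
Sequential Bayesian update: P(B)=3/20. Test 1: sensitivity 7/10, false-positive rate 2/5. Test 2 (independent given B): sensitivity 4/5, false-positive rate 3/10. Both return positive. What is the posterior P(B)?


After test 1: P(+) = 7/10*3/20 + 2/5*17/20 = 89/200
P(B|+) = (21/200)/(89/200) = 21/89
After test 2 (use post1 as new prior): P(+) = 4/5*21/89 + 3/10*68/89 = 186/445
P(B|+,+) = (84/445)/(186/445) = 14/31

14/31


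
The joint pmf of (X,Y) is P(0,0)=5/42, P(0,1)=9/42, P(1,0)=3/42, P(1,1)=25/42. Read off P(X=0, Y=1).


Read from table: P(X=0, Y=1) = 9/42 = 3/14

3/14


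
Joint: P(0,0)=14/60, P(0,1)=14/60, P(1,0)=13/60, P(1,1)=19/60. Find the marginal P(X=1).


P(X=1) = P(1,0)+P(1,1) = 13/60 + 19/60 = 32/60 = 8/15

8/15


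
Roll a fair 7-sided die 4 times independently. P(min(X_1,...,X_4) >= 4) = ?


P(min >= 4) = P(all X_i >= 4) = (P(X_1 >= 4))^4
= (4/7)^4 = 256/2401

256/2401


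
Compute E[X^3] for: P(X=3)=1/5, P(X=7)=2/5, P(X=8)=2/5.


E[X^3] = sum(x^3 * P(x))
= 27*1/5 + 343*2/5 + 512*2/5
= 1737/5

1737/5


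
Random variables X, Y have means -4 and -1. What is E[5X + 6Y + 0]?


E[5X + 6Y + 0] = 5*E[X] + 6*E[Y] + 0
= (5)*(-4) + (6)*(-1) + (0)
= -20 - 6 + 0 = -26

-26


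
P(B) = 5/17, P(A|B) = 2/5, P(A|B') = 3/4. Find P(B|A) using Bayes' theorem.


P(A) = P(A|B)P(B) + P(A|B')P(B') = 2/5*5/17 + 3/4*12/17 = 11/17
P(B|A) = P(A|B)P(B)/P(A) = (2/17)/(11/17) = 2/11

2/11


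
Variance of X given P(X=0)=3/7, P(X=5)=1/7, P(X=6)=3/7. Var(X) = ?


E[X] = 23/7, E[X^2] = 19
Var(X) = E[X^2] - (E[X])^2 = 19 - (23/7)^2 = 402/49

402/49


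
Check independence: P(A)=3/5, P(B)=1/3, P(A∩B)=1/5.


P(A)*P(B) = 3/5*1/3 = 1/5
P(A∩B) = 1/5, which equals P(A)P(B), so independent

Yes, A and B are independent


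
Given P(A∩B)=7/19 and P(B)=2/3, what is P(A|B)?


P(A|B) = P(A∩B)/P(B) = (21/57)/(38/57) = 21/38

21/38


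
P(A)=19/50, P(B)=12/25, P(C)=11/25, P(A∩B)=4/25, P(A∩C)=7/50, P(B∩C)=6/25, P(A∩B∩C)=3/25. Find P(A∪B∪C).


P(A∪B∪C) = P(A)+P(B)+P(C) - P(AB)-P(AC)-P(BC) + P(ABC)
= 19/50+12/25+11/25 - 4/25-7/50-6/25 + 3/25
= 22/25

22/25


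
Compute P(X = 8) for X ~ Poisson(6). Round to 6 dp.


P(X=8) = e^(-6) * 6^8 / 8!
≈ 0.002478752177 * 1679616 / 40320
≈ 0.103258

0.103258


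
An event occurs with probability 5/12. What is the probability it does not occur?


P(A') = 1 - P(A) = 1 - 5/12 = 7/12

7/12


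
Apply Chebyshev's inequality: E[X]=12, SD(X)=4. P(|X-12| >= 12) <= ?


k = 12/4 = 3
Chebyshev: P(|X-mu| >= k*sigma) <= 1/k^2 = 1/3^2 = 1/9

1/9


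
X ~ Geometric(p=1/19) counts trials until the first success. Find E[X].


For geometric (trials until first success), E[X] = 1/p = 1/(1/19) = 19

19


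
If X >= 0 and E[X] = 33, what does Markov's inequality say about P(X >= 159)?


Markov: P(X >= a) <= E[X]/a
P(X >= 159) <= 33/159 = 11/53

11/53


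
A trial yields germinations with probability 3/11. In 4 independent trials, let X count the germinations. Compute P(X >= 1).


P(X>=1) = P(X=1) + P(X=2) + P(X=3) + P(X=4)
= 6144/14641 + 3456/14641 + 864/14641 + 81/14641
= 10545/14641

10545/14641


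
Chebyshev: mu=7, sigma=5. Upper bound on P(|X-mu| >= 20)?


k = 20/5 = 4
Chebyshev: P(|X-mu| >= k*sigma) <= 1/k^2 = 1/4^2 = 1/16

1/16


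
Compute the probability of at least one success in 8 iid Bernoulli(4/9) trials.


P(at least one) = 1 - P(none)
P(none) = (1 - 4/9)^8 = (5/9)^8 = 390625/43046721
P(at least one) = 1 - 390625/43046721 = 42656096/43046721

42656096/43046721


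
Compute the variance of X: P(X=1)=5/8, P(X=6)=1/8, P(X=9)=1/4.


E[X] = 29/8, E[X^2] = 203/8
Var(X) = E[X^2] - (E[X])^2 = 203/8 - (29/8)^2 = 783/64

783/64


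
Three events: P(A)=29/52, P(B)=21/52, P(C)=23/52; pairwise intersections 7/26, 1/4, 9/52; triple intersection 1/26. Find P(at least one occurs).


P(A∪B∪C) = P(A)+P(B)+P(C) - P(AB)-P(AC)-P(BC) + P(ABC)
= 29/52+21/52+23/52 - 7/26-1/4-9/52 + 1/26
= 3/4

3/4


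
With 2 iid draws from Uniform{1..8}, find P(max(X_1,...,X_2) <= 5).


P(max <= 5) = P(all X_i <= 5) = (P(X_1 <= 5))^2
= (5/8)^2 = 25/64

25/64


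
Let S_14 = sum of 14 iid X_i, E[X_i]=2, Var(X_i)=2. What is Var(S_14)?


By independence, Var(S_n) = n*Var(X_1) = 14*2 = 28

28


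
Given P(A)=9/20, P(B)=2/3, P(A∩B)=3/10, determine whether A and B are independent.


P(A)*P(B) = 9/20*2/3 = 3/10
P(A∩B) = 3/10, which equals P(A)P(B), so independent

Yes, A and B are independent


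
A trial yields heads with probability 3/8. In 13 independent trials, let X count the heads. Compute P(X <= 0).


P(X<=0) = P(X=0)
= 1220703125/549755813888
= 1220703125/549755813888

1220703125/549755813888


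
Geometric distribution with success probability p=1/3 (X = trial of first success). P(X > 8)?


P(X > 8) = P(first 8 trials all fail) = (1-p)^8 = (2/3)^8 = 256/6561

256/6561


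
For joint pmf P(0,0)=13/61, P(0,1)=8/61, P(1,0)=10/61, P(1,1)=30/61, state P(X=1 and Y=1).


Read from table: P(X=1, Y=1) = 30/61

30/61


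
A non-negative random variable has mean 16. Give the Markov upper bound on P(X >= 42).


Markov: P(X >= a) <= E[X]/a
P(X >= 42) <= 16/42 = 8/21

8/21


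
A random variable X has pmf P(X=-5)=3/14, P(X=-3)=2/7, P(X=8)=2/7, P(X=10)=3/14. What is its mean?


E[X] = sum(x * P(x))
= -5*3/14 - 3*2/7 + 8*2/7 + 10*3/14
= 5/2

5/2


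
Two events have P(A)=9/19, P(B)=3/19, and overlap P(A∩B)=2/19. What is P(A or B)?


P(A∪B) = P(A) + P(B) - P(A∩B)
= 9/19 + 3/19 - 2/19 = 10/19

10/19


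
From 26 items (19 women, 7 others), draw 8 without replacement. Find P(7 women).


P(X=7) = C(19,7)*C(7,1) / C(26,8)
= 50388*7 / 1562275
= 352716/1562275 = 1428/6325

1428/6325


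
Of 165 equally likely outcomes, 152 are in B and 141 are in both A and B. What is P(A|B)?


P(A|B) = P(A∩B)/P(B) = (141/165)/(152/165) = 141/152

141/152


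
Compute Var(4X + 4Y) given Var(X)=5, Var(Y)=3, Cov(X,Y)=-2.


Var(4X + 4Y) = 4^2*Var(X) + 4^2*Var(Y) + 2*4*4*Cov(X,Y)
= 16*5 + 16*3 + 32*(-2)
= 80 + 48 - 64 = 64

64


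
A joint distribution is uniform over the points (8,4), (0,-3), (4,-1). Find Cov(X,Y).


E[X]=4, E[Y]=0, E[XY]=28/3
Cov(X,Y) = E[XY] - E[X]E[Y] = 28/3 - 4*0 = 28/3

28/3


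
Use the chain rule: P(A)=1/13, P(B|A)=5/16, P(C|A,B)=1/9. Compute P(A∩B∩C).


P(A∩B∩C) = P(A) * P(B|A) * P(C|A∩B)
= 1/13 * 5/16 * 1/9
= 5/208 * 1/9 = 5/1872

5/1872


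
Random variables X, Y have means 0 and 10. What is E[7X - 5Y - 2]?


E[7X - 5Y - 2] = 7*E[X] - 5*E[Y] - 2
= (7)*(0) + (-5)*(10) + (-2)
= 0 - 50 - 2 = -52

-52


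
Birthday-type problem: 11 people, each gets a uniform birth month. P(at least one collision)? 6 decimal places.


P(all different) = prod((12-i)/12 for i=0..10) = 0.000645
P(at least one match) = 1 - 0.000645 = 0.999355

0.999355


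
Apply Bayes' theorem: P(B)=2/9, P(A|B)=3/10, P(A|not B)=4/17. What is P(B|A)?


P(A) = P(A|B)P(B) + P(A|B')P(B') = 3/10*2/9 + 4/17*7/9 = 191/765
P(B|A) = P(A|B)P(B)/P(A) = (1/15)/(191/765) = 51/191

51/191


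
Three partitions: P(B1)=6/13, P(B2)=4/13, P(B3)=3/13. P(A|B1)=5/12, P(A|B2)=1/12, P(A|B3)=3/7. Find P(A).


P(A) = P(A|B1)P(B1) + P(A|B2)P(B2) + P(A|B3)P(B3)
= 5/12*6/13 + 1/12*4/13 + 3/7*3/13
= 5/26 + 1/39 + 9/91 = 173/546

173/546


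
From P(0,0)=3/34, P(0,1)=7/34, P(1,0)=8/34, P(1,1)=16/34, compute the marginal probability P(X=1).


P(X=1) = P(1,0)+P(1,1) = 8/34 + 16/34 = 24/34 = 12/17

12/17


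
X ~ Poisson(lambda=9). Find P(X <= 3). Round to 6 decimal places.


P(X<=3) = e^(-9)*9^0/0! + e^(-9)*9^1/1! + e^(-9)*9^2/2! + e^(-9)*9^3/3!
≈ 0.0001234098 + 0.0011106882 + 0.0049980971 + 0.0149942912
= 0.0212264863
≈ 0.021226

0.021226


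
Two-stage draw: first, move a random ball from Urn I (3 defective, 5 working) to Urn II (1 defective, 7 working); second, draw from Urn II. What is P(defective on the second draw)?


P(transfer defective) = 3/8; P(transfer working) = 5/8
If defective transferred: Urn II has 2 defective of 9, so P(defective|defective moved) = 2/9
If working transferred: Urn II has 1 defective of 9, so P(defective|working moved) = 1/9
By total probability: P(defective) = 3/8*2/9 + 5/8*1/9 = 11/72

11/72


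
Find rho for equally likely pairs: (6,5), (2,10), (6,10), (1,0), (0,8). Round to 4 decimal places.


Cov(X,Y) = 2.2000, Var(X) = 6.4000, Var(Y) = 14.2400
rho = Cov/(sqrt(VarX)*sqrt(VarY)) = 0.2305

0.2305


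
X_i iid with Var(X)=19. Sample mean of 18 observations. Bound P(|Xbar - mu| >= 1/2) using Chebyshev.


Var(Xbar) = Var(X)/n = 19/18
Chebyshev: P(|Xbar-mu| >= 1/2) <= Var(Xbar)/(1/2)^2 = (19/18)/(1/4) = 38/9
Bound exceeds 1, so trivial bound: 1

1


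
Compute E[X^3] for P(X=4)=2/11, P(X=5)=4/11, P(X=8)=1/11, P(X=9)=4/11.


E[X^3] = sum(g(x)*P(x))
= 64*2/11 + 125*4/11 + 512*1/11 + 729*4/11
= 4056/11

4056/11


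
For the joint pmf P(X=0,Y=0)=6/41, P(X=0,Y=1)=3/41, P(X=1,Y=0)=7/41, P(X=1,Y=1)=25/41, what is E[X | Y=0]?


P(Y=0) = 13/41
E[X|Y=0] = (0*6 + 1*7)/13 = 7/13

7/13


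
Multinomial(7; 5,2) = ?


7! = 5040
Denominator: 5!=120 * 2!=2
Coefficient = 5040 / 240 = 21

21


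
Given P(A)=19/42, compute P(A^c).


P(A') = 1 - P(A) = 1 - 19/42 = 23/42

23/42


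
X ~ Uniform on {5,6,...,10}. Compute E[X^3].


E[X^3] = (1/6) * sum(x^3 for x=5..10)
= 2925/6 = 975/2

975/2


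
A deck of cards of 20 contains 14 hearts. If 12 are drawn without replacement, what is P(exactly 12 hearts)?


P(X=12) = C(14,12)*C(6,0) / C(20,12)
= 91*1 / 125970
= 91/125970 = 7/9690

7/9690


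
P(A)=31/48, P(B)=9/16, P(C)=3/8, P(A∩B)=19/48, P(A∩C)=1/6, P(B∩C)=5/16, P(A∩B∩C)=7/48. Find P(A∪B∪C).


P(A∪B∪C) = P(A)+P(B)+P(C) - P(AB)-P(AC)-P(BC) + P(ABC)
= 31/48+9/16+3/8 - 19/48-1/6-5/16 + 7/48
= 41/48

41/48


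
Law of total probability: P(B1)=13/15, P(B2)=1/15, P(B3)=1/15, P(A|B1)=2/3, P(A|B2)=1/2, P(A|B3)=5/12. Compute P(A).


P(A) = P(A|B1)P(B1) + P(A|B2)P(B2) + P(A|B3)P(B3)
= 2/3*13/15 + 1/2*1/15 + 5/12*1/15
= 26/45 + 1/30 + 1/36 = 23/36

23/36


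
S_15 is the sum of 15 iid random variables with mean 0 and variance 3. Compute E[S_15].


E[S_n] = n*E[X_1] = 15*0 = 0

0


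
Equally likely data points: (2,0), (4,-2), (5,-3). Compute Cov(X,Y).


E[X]=11/3, E[Y]=-5/3, E[XY]=-23/3
Cov(X,Y) = E[XY] - E[X]E[Y] = -23/3 - 11/3*-5/3 = -14/9

-14/9


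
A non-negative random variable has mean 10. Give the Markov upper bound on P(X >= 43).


Markov: P(X >= a) <= E[X]/a
P(X >= 43) <= 10/43

10/43


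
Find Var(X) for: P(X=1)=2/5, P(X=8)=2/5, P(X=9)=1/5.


E[X] = 27/5, E[X^2] = 211/5
Var(X) = E[X^2] - (E[X])^2 = 211/5 - (27/5)^2 = 326/25

326/25


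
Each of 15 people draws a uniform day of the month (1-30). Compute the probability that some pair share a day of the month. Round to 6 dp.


P(all different) = prod((30-i)/30 for i=0..14) = 0.014136
P(at least one match) = 1 - 0.014136 = 0.985864

0.985864


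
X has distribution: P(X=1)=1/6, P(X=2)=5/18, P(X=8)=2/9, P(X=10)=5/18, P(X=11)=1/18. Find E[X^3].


E[X^3] = sum(g(x)*P(x))
= 1*1/6 + 8*5/18 + 512*2/9 + 1000*5/18 + 1331*1/18
= 4211/9

4211/9


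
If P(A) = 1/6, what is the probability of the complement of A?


P(A') = 1 - P(A) = 1 - 1/6 = 5/6

5/6


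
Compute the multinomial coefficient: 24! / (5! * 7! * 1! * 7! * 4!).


24! = 620448401733239439360000
Denominator: 5!=120 * 7!=5040 * 1!=1 * 7!=5040 * 4!=24
Coefficient = 620448401733239439360000 / 73156608000 = 8481098545920

8481098545920


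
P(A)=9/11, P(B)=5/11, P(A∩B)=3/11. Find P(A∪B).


P(A∪B) = P(A) + P(B) - P(A∩B)
= 9/11 + 5/11 - 3/11 = 1

1


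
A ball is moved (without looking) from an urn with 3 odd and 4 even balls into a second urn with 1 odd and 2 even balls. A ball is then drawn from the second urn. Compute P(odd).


P(transfer odd) = 3/7; P(transfer even) = 4/7
If odd transferred: Urn II has 2 odd of 4, so P(odd|odd moved) = 1/2
If even transferred: Urn II has 1 odd of 4, so P(odd|even moved) = 1/4
By total probability: P(odd) = 3/7*1/2 + 4/7*1/4 = 5/14

5/14


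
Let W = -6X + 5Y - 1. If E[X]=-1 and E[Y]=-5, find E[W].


E[-6X + 5Y - 1] = -6*E[X] + 5*E[Y] - 1
= (-6)*(-1) + (5)*(-5) + (-1)
= 6 - 25 - 1 = -20

-20


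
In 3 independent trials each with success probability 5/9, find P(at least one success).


P(at least one) = 1 - P(none)
P(none) = (1 - 5/9)^3 = (4/9)^3 = 64/729
P(at least one) = 1 - 64/729 = 665/729

665/729


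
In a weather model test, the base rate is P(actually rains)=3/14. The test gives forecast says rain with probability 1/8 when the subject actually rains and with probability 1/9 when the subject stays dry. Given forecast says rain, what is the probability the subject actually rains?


P(A) = P(A|B)P(B) + P(A|B')P(B') = 1/8*3/14 + 1/9*11/14 = 115/1008
P(B|A) = P(A|B)P(B)/P(A) = (3/112)/(115/1008) = 27/115

27/115


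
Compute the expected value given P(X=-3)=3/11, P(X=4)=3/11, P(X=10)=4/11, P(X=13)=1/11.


E[X] = sum(x * P(x))
= -3*3/11 + 4*3/11 + 10*4/11 + 13*1/11
= 56/11

56/11


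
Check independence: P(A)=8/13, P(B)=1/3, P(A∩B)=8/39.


P(A)*P(B) = 8/13*1/3 = 8/39
P(A∩B) = 8/39, which equals P(A)P(B), so independent

Yes, A and B are independent


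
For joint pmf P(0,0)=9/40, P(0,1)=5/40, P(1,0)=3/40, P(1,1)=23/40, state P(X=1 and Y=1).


Read from table: P(X=1, Y=1) = 23/40

23/40


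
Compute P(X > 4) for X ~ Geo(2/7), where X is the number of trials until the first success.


P(X > 4) = P(first 4 trials all fail) = (1-p)^4 = (5/7)^4 = 625/2401

625/2401


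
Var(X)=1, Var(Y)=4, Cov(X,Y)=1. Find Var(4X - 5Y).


Var(4X - 5Y) = 4^2*Var(X) + (-5)^2*Var(Y) + 2*4*(-5)*Cov(X,Y)
= 16*1 + 25*4 - 40*1
= 16 + 100 - 40 = 76

76


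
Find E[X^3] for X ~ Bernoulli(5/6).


For Bernoulli: X in {0,1}
E[X^3] = 0^3*(1-5/6) + 1^3*5/6 = 5/6

5/6


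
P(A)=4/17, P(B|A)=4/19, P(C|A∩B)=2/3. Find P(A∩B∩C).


P(A∩B∩C) = P(A) * P(B|A) * P(C|A∩B)
= 4/17 * 4/19 * 2/3
= 16/323 * 2/3 = 32/969

32/969


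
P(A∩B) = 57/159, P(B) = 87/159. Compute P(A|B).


P(A|B) = P(A∩B)/P(B) = (57/159)/(87/159) = 57/87 = 19/29

19/29


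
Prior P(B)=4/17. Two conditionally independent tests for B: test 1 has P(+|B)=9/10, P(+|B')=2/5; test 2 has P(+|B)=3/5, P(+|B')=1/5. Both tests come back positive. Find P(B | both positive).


After test 1: P(+) = 9/10*4/17 + 2/5*13/17 = 44/85
P(B|+) = (18/85)/(44/85) = 9/22
After test 2 (use post1 as new prior): P(+) = 3/5*9/22 + 1/5*13/22 = 4/11
P(B|+,+) = (27/110)/(4/11) = 27/40

27/40


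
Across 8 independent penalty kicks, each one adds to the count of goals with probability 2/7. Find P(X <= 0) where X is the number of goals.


P(X<=0) = P(X=0)
= 390625/5764801
= 390625/5764801

390625/5764801


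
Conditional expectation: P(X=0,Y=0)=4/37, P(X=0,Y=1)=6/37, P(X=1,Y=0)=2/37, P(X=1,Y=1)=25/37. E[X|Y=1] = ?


P(Y=1) = 31/37
E[X|Y=1] = (0*6 + 1*25)/31 = 25/31

25/31


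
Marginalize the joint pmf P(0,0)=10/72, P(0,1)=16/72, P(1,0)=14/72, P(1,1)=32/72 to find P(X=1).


P(X=1) = P(1,0)+P(1,1) = 14/72 + 32/72 = 46/72 = 23/36

23/36


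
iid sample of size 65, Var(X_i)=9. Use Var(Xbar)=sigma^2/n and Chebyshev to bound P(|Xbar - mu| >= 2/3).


Var(Xbar) = Var(X)/n = 9/65
Chebyshev: P(|Xbar-mu| >= 2/3) <= Var(Xbar)/(2/3)^2 = (9/65)/(4/9) = 81/260

81/260


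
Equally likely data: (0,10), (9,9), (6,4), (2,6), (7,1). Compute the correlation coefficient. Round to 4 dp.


Cov(X,Y) = -4.0000, Var(X) = 10.9600, Var(Y) = 10.8000
rho = Cov/(sqrt(VarX)*sqrt(VarY)) = -0.3677

-0.3677


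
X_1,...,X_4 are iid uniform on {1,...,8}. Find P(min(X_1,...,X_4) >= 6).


P(min >= 6) = P(all X_i >= 6) = (P(X_1 >= 6))^4
= (3/8)^4 = 81/4096

81/4096


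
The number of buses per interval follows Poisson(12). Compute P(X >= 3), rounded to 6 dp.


P(X>=3) = 1 - P(X<=2) = 1 - (e^(-12)*12^0/0! + e^(-12)*12^1/1! + e^(-12)*12^2/2!)
≈ 1 - (0.0000061442 + 0.0000737305 + 0.0004423833)
= 1 - 0.0005222580 = 0.9994777420
≈ 0.999478

0.999478


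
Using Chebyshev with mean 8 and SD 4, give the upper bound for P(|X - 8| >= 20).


k = 20/4 = 5
Chebyshev: P(|X-mu| >= k*sigma) <= 1/k^2 = 1/5^2 = 1/25

1/25
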